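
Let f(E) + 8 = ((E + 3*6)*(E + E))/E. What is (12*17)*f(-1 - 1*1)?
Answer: 4896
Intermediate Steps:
f(E) = 28 + 2*E (f(E) = -8 + ((E + 3*6)*(E + E))/E = -8 + ((E + 18)*(2*E))/E = -8 + ((18 + E)*(2*E))/E = -8 + (2*E*(18 + E))/E = -8 + (36 + 2*E) = 28 + 2*E)
(12*17)*f(-1 - 1*1) = (12*17)*(28 + 2*(-1 - 1*1)) = 204*(28 + 2*(-1 - 1)) = 204*(28 + 2*(-2)) = 204*(28 - 4) = 204*24 = 4896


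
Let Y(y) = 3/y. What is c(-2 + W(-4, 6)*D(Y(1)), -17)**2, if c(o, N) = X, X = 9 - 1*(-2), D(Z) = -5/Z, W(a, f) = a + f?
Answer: 121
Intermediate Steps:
X = 11 (X = 9 + 2 = 11)
c(o, N) = 11
c(-2 + W(-4, 6)*D(Y(1)), -17)**2 = 11**2 = 121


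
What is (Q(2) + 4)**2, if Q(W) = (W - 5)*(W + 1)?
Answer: 25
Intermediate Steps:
Q(W) = (1 + W)*(-5 + W) (Q(W) = (-5 + W)*(1 + W) = (1 + W)*(-5 + W))
(Q(2) + 4)**2 = ((-5 + 2**2 - 4*2) + 4)**2 = ((-5 + 4 - 8) + 4)**2 = (-9 + 4)**2 = (-5)**2 = 25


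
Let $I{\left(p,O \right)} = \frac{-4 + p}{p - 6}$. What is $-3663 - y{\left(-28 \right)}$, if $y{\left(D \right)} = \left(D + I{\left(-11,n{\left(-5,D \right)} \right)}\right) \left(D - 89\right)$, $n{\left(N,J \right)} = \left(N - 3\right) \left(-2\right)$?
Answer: $- \frac{116208}{17} \approx -6835.8$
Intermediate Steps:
$n{\left(N,J \right)} = 6 - 2 N$ ($n{\left(N,J \right)} = \left(-3 + N\right) \left(-2\right) = 6 - 2 N$)
$I{\left(p,O \right)} = \frac{-4 + p}{-6 + p}$
$y{\left(D \right)} = \left(-89 + D\right) \left(\frac{15}{17} + D\right)$ ($y{\left(D \right)} = \left(D + \frac{-4 - 11}{-6 - 11}\right) \left(D - 89\right) = \left(D + \frac{1}{-17} \left(-15\right)\right) \left(-89 + D\right) = \left(D - - \frac{15}{17}\right) \left(-89 + D\right) = \left(D + \frac{15}{17}\right) \left(-89 + D\right) = \left(\frac{15}{17} + D\right) \left(-89 + D\right) = \left(-89 + D\right) \left(\frac{15}{17} + D\right)$)
$-3663 - y{\left(-28 \right)} = -3663 - \left(- \frac{1335}{17} + \left(-28\right)^{2} - - \frac{41944}{17}\right) = -3663 - \left(- \frac{1335}{17} + 784 + \frac{41944}{17}\right) = -3663 - \frac{53937}{17} = - \frac{116208}{17}$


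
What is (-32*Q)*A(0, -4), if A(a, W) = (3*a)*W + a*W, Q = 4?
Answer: 0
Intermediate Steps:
A(a, W) = 4*W*a (A(a, W) = 3*W*a + W*a = 4*W*a)
(-32*Q)*A(0, -4) = (-32*4)*(4*(-4)*0) = -128*0 = 0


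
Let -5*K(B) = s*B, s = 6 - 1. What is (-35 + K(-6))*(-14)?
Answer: 406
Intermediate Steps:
s = 5
K(B) = -B
(-35 + K(-6))*(-14) = (-35 - 1*(-6))*(-14) = (-35 + 6)*(-14) = -29*(-14) = 406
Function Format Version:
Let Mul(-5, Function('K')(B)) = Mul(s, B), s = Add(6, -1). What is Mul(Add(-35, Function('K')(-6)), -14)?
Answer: 406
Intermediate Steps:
s = 5
Function('K')(B) = Mul(-1, B) (Function('K')(B) = Mul(Rational(-1, 5), Mul(5, B)) = Mul(-1, B))
Mul(Add(-35, Function('K')(-6)), -14) = Mul(Add(-35, Mul(-1, -6)), -14) = Mul(Add(-35, 6), -14) = Mul(-29, -14) = 406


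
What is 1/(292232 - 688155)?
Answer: -1/395923 ≈ -2.5257e-6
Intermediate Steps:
1/(292232 - 688155) = 1/(-395923) = -1/395923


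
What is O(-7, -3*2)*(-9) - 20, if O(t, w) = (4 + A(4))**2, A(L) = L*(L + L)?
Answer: -11684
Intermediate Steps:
A(L) = 2*L**2 (A(L) = L*(2*L) = 2*L**2)
O(t, w) = 1296 (O(t, w) = (4 + 2*4**2)**2 = (4 + 2*16)**2 = (4 + 32)**2 = 36**2 = 1296)
O(-7, -3*2)*(-9) - 20 = 1296*(-9) - 20 = -11664 - 20 = -11684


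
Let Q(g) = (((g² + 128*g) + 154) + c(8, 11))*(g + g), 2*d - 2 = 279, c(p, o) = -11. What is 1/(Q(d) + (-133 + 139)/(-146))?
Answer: 292/3107083585 ≈ 9.3979e-8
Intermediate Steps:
d = 281/2 (d = 1 + (½)*279 = 1 + 279/2 = 281/2 ≈ 140.50)
Q(g) = 2*g*(143 + g² + 128*g) (Q(g) = (((g² + 128*g) + 154) - 11)*(g + g) = ((154 + g² + 128*g) - 11)*(2*g) = (143 + g² + 128*g)*(2*g) = 2*g*(143 + g² + 128*g))
1/(Q(d) + (-133 + 139)/(-146)) = 1/(2*(281/2)*(143 + (281/2)² + 128*(281/2)) + (-133 + 139)/(-146)) = 1/(2*(281/2)*(143 + 78961/4 + 17984) - 1/146*6) = 1/(2*(281/2)*(151469/4) - 3/73) = 1/(42562789/4 - 3/73) = 1/(3107083585/292) = 292/3107083585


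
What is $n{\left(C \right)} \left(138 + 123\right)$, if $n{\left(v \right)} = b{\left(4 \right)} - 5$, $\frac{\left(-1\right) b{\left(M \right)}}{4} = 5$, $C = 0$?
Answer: $-6525$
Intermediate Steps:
$b{\left(M \right)} = -20$ ($b{\left(M \right)} = \left(-4\right) 5 = -20$)
$n{\left(v \right)} = -25$ ($n{\left(v \right)} = -20 - 5 = -25$)
$n{\left(C \right)} \left(138 + 123\right) = - 25 \left(138 + 123\right) = \left(-25\right) 261 = -6525$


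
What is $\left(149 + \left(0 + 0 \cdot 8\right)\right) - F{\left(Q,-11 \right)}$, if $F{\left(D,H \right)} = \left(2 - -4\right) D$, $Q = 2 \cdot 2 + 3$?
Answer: $107$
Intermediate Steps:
$Q = 7$ ($Q = 4 + 3 = 7$)
$F{\left(D,H \right)} = 6 D$ ($F{\left(D,H \right)} = \left(2 + 4\right) D = 6 D$)
$\left(149 + \left(0 + 0 \cdot 8\right)\right) - F{\left(Q,-11 \right)} = \left(149 + \left(0 + 0 \cdot 8\right)\right) - 6 \cdot 7 = \left(149 + \left(0 + 0\right)\right) - 42 = \left(149 + 0\right) - 42 = 149 - 42 = 107$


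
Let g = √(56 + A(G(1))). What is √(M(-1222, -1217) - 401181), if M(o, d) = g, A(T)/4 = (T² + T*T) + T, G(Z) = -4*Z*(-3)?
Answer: √(-401181 + 2*√314) ≈ 633.36*I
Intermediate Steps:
G(Z) = 12*Z
A(T) = 4*T + 8*T² (A(T) = 4*((T² + T*T) + T) = 4*((T² + T²) + T) = 4*(2*T² + T) = 4*(T + 2*T²) = 4*T + 8*T²)
g = 2*√314 (g = √(56 + 4*(12*1)*(1 + 2*(12*1))) = √(56 + 4*12*(1 + 2*12)) = √(56 + 4*12*(1 + 24)) = √(56 + 4*12*25) = √(56 + 1200) = √1256 = 2*√314 ≈ 35.440)
M(o, d) = 2*√314
√(M(-1222, -1217) - 401181) = √(2*√314 - 401181) = √(-401181 + 2*√314)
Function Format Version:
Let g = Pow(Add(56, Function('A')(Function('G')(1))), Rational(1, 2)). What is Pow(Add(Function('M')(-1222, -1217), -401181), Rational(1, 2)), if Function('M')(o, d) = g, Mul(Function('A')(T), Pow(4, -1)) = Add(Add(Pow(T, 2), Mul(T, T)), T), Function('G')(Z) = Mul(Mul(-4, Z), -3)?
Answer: Pow(Add(-401181, Mul(2, Pow(314, Rational(1, 2)))), Rational(1, 2)) ≈ Mul(633.36, I)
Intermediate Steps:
Function('G')(Z) = Mul(12, Z)
Function('A')(T) = Add(Mul(4, T), Mul(8, Pow(T, 2))) (Function('A')(T) = Mul(4, Add(Add(Pow(T, 2), Mul(T, T)), T)) = Mul(4, Add(Add(Pow(T, 2), Pow(T, 2)), T)) = Mul(4, Add(Mul(2, Pow(T, 2)), T)) = Mul(4, Add(T, Mul(2, Pow(T, 2)))) = Add(Mul(4, T), Mul(8, Pow(T, 2))))
g = Mul(2, Pow(314, Rational(1, 2))) (g = Pow(Add(56, Mul(4, Mul(12, 1), Add(1, Mul(2, Mul(12, 1))))), Rational(1, 2)) = Pow(Add(56, Mul(4, 12, Add(1, Mul(2, 12)))), Rational(1, 2)) = Pow(Add(56, Mul(4, 12, Add(1, 24))), Rational(1, 2)) = Pow(Add(56, Mul(4, 12, 25)), Rational(1, 2)) = Pow(Add(56, 1200), Rational(1, 2)) = Pow(1256, Rational(1, 2)) = Mul(2, Pow(314, Rational(1, 2))) ≈ 35.440)
Function('M')(o, d) = Mul(2, Pow(314, Rational(1, 2)))
Pow(Add(Function('M')(-1222, -1217), -401181), Rational(1, 2)) = Pow(Add(Mul(2, Pow(314, Rational(1, 2))), -401181), Rational(1, 2)) = Pow(Add(-401181, Mul(2, Pow(314, Rational(1, 2)))), Rational(1, 2))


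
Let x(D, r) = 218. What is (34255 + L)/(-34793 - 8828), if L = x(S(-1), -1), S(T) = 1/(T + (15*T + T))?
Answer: -34473/43621 ≈ -0.79028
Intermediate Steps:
S(T) = 1/(17*T) (S(T) = 1/(T + 16*T) = 1/(17*T))
L = 218
(34255 + L)/(-34793 - 8828) = (34255 + 218)/(-34793 - 8828) = 34473/(-43621) = 34473*(-1/43621) = -34473/43621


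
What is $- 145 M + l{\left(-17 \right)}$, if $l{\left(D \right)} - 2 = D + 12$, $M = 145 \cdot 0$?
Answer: $-3$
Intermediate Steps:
$M = 0$
$l{\left(D \right)} = 14 + D$ ($l{\left(D \right)} = 2 + \left(D + 12\right) = 2 + \left(12 + D\right) = 14 + D$)
$- 145 M + l{\left(-17 \right)} = \left(-145\right) 0 + \left(14 - 17\right) = 0 - 3 = -3$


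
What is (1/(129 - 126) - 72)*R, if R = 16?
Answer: -3440/3 ≈ -1146.7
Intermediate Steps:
(1/(129 - 126) - 72)*R = (1/(129 - 126) - 72)*16 = (1/3 - 72)*16 = (⅓ - 72)*16 = -215/3*16 = -3440/3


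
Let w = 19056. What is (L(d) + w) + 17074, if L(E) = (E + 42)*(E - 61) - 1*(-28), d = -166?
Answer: 64306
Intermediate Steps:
L(E) = 28 + (-61 + E)*(42 + E) (L(E) = (42 + E)*(-61 + E) + 28 = (-61 + E)*(42 + E) + 28 = 28 + (-61 + E)*(42 + E))
(L(d) + w) + 17074 = ((-2534 + (-166)² - 19*(-166)) + 19056) + 17074 = ((-2534 + 27556 + 3154) + 19056) + 17074 = (28176 + 19056) + 17074 = 47232 + 17074 = 64306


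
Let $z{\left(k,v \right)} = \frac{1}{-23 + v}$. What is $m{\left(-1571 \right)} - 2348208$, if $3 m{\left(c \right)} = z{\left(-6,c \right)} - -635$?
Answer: $- \frac{11228118467}{4782} \approx -2.348 \cdot 10^{6}$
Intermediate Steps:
$m{\left(c \right)} = \frac{635}{3} + \frac{1}{3 \left(-23 + c\right)}$ ($m{\left(c \right)} = \frac{\frac{1}{-23 + c} - -635}{3} = \frac{\frac{1}{-23 + c} + 635}{3} = \frac{635 + \frac{1}{-23 + c}}{3} = \frac{635}{3} + \frac{1}{3 \left(-23 + c\right)}$)
$m{\left(-1571 \right)} - 2348208 = \frac{-14604 + 635 \left(-1571\right)}{3 \left(-23 - 1571\right)} - 2348208 = \frac{-14604 - 997585}{3 \left(-1594\right)} - 2348208 = \frac{1}{3} \left(- \frac{1}{1594}\right) \left(-1012189\right) - 2348208 = \frac{1012189}{4782} - 2348208 = - \frac{11228118467}{4782}$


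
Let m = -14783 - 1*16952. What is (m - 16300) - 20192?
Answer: -68227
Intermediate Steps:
m = -31735 (m = -14783 - 16952 = -31735)
(m - 16300) - 20192 = (-31735 - 16300) - 20192 = -48035 - 20192 = -68227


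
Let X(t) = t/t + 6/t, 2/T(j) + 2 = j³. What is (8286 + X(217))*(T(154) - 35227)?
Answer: -115682085689597760/396270427 ≈ -2.9193e+8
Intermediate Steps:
T(j) = 2/(-2 + j³)
X(t) = 1 + 6/t
(8286 + X(217))*(T(154) - 35227) = (8286 + (6 + 217)/217)*(2/(-2 + 154³) - 35227) = (8286 + (1/217)*223)*(2/(-2 + 3652264) - 35227) = (8286 + 223/217)*(2/3652262 - 35227) = 1798285*(2*(1/3652262) - 35227)/217 = 1798285*(1/1826131 - 35227)/217 = (1798285/217)*(-64329116736/1826131) = -115682085689597760/396270427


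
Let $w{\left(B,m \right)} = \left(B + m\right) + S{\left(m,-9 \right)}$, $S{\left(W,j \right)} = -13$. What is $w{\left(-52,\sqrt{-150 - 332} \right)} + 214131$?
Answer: $214066 + i \sqrt{482} \approx 2.1407 \cdot 10^{5} + 21.954 i$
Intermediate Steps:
$w{\left(B,m \right)} = -13 + B + m$ ($w{\left(B,m \right)} = \left(B + m\right) - 13 = -13 + B + m$)
$w{\left(-52,\sqrt{-150 - 332} \right)} + 214131 = \left(-13 - 52 + \sqrt{-150 - 332}\right) + 214131 = \left(-13 - 52 + \sqrt{-482}\right) + 214131 = \left(-13 - 52 + i \sqrt{482}\right) + 214131 = \left(-65 + i \sqrt{482}\right) + 214131 = 214066 + i \sqrt{482}$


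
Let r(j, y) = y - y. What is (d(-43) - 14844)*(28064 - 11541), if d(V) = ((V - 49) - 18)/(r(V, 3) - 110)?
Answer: -245250889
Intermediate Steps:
r(j, y) = 0
d(V) = 67/110 - V/110 (d(V) = ((V - 49) - 18)/(0 - 110) = ((-49 + V) - 18)/(-110) = (-67 + V)*(-1/110) = 67/110 - V/110)
(d(-43) - 14844)*(28064 - 11541) = ((67/110 - 1/110*(-43)) - 14844)*(28064 - 11541) = ((67/110 + 43/110) - 14844)*16523 = (1 - 14844)*16523 = -14843*16523 = -245250889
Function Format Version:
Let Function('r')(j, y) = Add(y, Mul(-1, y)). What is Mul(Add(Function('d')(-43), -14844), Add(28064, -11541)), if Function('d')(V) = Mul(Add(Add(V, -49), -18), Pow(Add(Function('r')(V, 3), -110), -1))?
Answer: -245250889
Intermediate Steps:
Function('r')(j, y) = 0
Function('d')(V) = Add(Rational(67, 110), Mul(Rational(-1, 110), V)) (Function('d')(V) = Mul(Add(Add(V, -49), -18), Pow(Add(0, -110), -1)) = Mul(Add(Add(-49, V), -18), Pow(-110, -1)) = Mul(Add(-67, V), Rational(-1, 110)) = Add(Rational(67, 110), Mul(Rational(-1, 110), V)))
Mul(Add(Function('d')(-43), -14844), Add(28064, -11541)) = Mul(Add(Add(Rational(67, 110), Mul(Rational(-1, 110), -43)), -14844), Add(28064, -11541)) = Mul(Add(Add(Rational(67, 110), Rational(43, 110)), -14844), 16523) = Mul(Add(1, -14844), 16523) = Mul(-14843, 16523) = -245250889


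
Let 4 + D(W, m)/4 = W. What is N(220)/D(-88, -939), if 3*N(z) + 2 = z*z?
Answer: -24199/552 ≈ -43.839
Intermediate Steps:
D(W, m) = -16 + 4*W
N(z) = -2/3 + z**2/3 (N(z) = -2/3 + (z*z)/3 = -2/3 + z**2/3)
N(220)/D(-88, -939) = (-2/3 + (1/3)*220**2)/(-16 + 4*(-88)) = (-2/3 + (1/3)*48400)/(-16 - 352) = (-2/3 + 48400/3)/(-368) = (48398/3)*(-1/368) = -24199/552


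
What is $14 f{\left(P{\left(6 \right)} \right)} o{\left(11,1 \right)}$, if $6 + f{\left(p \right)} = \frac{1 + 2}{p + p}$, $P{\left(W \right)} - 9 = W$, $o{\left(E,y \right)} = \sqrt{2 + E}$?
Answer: $- \frac{413 \sqrt{13}}{5} \approx -297.82$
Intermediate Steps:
$P{\left(W \right)} = 9 + W$
$f{\left(p \right)} = -6 + \frac{3}{2 p}$ ($f{\left(p \right)} = -6 + \frac{1 + 2}{p + p} = -6 + \frac{3}{2 p}$)
$14 f{\left(P{\left(6 \right)} \right)} o{\left(11,1 \right)} = 14 \left(-6 + \frac{3}{2 \left(9 + 6\right)}\right) \sqrt{2 + 11} = 14 \left(-6 + \frac{3}{2 \cdot 15}\right) \sqrt{13} = 14 \left(-6 + \frac{3}{2} \cdot \frac{1}{15}\right) \sqrt{13} = 14 \left(-6 + \frac{1}{10}\right) \sqrt{13} = 14 \left(- \frac{59}{10}\right) \sqrt{13} = - \frac{413 \sqrt{13}}{5}$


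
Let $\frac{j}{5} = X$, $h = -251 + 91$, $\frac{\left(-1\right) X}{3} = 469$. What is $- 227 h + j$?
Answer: $29285$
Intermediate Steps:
$X = -1407$ ($X = \left(-3\right) 469 = -1407$)
$h = -160$
$j = -7035$ ($j = 5 \left(-1407\right) = -7035$)
$- 227 h + j = \left(-227\right) \left(-160\right) - 7035 = 36320 - 7035 = 29285$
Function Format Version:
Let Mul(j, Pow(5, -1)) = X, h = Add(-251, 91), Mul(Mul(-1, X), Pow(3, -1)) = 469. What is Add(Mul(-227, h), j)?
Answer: 29285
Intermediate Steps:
X = -1407 (X = Mul(-3, 469) = -1407)
h = -160
j = -7035 (j = Mul(5, -1407) = -7035)
Add(Mul(-227, h), j) = Add(Mul(-227, -160), -7035) = Add(36320, -7035) = 29285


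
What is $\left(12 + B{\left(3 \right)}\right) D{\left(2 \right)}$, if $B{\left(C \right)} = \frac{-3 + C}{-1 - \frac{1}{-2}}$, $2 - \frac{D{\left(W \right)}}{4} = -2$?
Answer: $192$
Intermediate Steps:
$D{\left(W \right)} = 16$ ($D{\left(W \right)} = 8 - -8 = 8 + 8 = 16$)
$B{\left(C \right)} = 6 - 2 C$ ($B{\left(C \right)} = \frac{-3 + C}{-1 - - \frac{1}{2}} = \frac{-3 + C}{-1 + \frac{1}{2}} = \frac{-3 + C}{- \frac{1}{2}} = \left(-3 + C\right) \left(-2\right) = 6 - 2 C$)
$\left(12 + B{\left(3 \right)}\right) D{\left(2 \right)} = \left(12 + \left(6 - 6\right)\right) 16 = \left(12 + 0\right) 16 = 12 \cdot 16 = 192$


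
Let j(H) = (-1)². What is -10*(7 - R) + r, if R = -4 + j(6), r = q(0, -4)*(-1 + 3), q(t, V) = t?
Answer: -100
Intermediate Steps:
j(H) = 1
r = 0 (r = 0*(-1 + 3) = 0*2 = 0)
R = -3 (R = -4 + 1 = -3)
-10*(7 - R) + r = -10*(7 - 1*(-3)) + 0 = -10*(7 + 3) + 0 = -10*10 + 0 = -100 + 0 = -100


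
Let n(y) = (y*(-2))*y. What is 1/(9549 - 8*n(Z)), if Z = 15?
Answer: 1/13149 ≈ 7.6051e-5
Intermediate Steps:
n(y) = -2*y² (n(y) = (-2*y)*y = -2*y²)
1/(9549 - 8*n(Z)) = 1/(9549 - (-16)*15²) = 1/(9549 - (-16)*225) = 1/(9549 - 8*(-450)) = 1/(9549 + 3600) = 1/13149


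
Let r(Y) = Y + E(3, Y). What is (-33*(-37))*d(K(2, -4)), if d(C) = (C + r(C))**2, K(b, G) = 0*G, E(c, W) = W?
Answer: 0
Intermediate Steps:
K(b, G) = 0
r(Y) = 2*Y (r(Y) = Y + Y = 2*Y)
d(C) = 9*C**2 (d(C) = (C + 2*C)**2 = (3*C)**2 = 9*C**2)
(-33*(-37))*d(K(2, -4)) = (-33*(-37))*(9*0**2) = 1221*(9*0) = 1221*0 = 0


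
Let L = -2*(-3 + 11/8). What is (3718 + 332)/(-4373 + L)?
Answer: -16200/17479 ≈ -0.92683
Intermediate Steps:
L = 13/4 (L = -2*(-3 + 11*(⅛)) = -2*(-3 + 11/8) = -2*(-13/8) = 13/4 ≈ 3.2500)
(3718 + 332)/(-4373 + L) = (3718 + 332)/(-4373 + 13/4) = 4050/(-17479/4) = 4050*(-4/17479) = -16200/17479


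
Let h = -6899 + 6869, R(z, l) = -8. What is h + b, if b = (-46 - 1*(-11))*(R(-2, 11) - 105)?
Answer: 3925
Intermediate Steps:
b = 3955 (b = (-46 - 1*(-11))*(-8 - 105) = (-46 + 11)*(-113) = -35*(-113) = 3955)
h = -30
h + b = -30 + 3955 = 3925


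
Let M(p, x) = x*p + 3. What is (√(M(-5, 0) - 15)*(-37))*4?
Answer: -296*I*√3 ≈ -512.69*I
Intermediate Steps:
M(p, x) = 3 + p*x (M(p, x) = p*x + 3 = 3 + p*x)
(√(M(-5, 0) - 15)*(-37))*4 = (√((3 - 5*0) - 15)*(-37))*4 = (√((3 + 0) - 15)*(-37))*4 = (√(3 - 15)*(-37))*4 = (√(-12)*(-37))*4 = ((2*I*√3)*(-37))*4 = -74*I*√3*4 = -296*I*√3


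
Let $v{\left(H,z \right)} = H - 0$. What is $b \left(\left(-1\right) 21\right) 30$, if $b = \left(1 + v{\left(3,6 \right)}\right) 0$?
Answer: $0$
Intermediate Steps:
$v{\left(H,z \right)} = H$ ($v{\left(H,z \right)} = H + 0 = H$)
$b = 0$ ($b = \left(1 + 3\right) 0 = 4 \cdot 0 = 0$)
$b \left(\left(-1\right) 21\right) 30 = 0 \left(\left(-1\right) 21\right) 30 = 0 \left(-21\right) 30 = 0 \cdot 30 = 0$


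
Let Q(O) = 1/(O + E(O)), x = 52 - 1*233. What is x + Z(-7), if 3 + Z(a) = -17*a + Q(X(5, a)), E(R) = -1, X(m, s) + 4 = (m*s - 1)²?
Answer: -83914/1291 ≈ -64.999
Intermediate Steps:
X(m, s) = -4 + (-1 + m*s)² (X(m, s) = -4 + (m*s - 1)² = -4 + (-1 + m*s)²)
x = -181 (x = 52 - 233 = -181)
Q(O) = 1/(-1 + O) (Q(O) = 1/(O - 1) = 1/(-1 + O))
Z(a) = -3 + 1/(-5 + (-1 + 5*a)²) - 17*a (Z(a) = -3 + (-17*a + 1/(-1 + (-4 + (-1 + 5*a)²))) = -3 + (-17*a + 1/(-5 + (-1 + 5*a)²)) = -3 + (1/(-5 + (-1 + 5*a)²) - 17*a) = -3 + 1/(-5 + (-1 + 5*a)²) - 17*a)
x + Z(-7) = -181 + (1 - (-5 + (-1 + 5*(-7))²)*(3 + 17*(-7)))/(-5 + (-1 + 5*(-7))²) = -181 + (1 - (-5 + (-1 - 35)²)*(3 - 119))/(-5 + (-1 - 35)²) = -181 + (1 - 1*(-5 + (-36)²)*(-116))/(-5 + (-36)²) = -181 + (1 - 1*(-5 + 1296)*(-116))/(-5 + 1296) = -181 + (1 - 1*1291*(-116))/1291 = -181 + (1 + 149756)/1291 = -181 + (1/1291)*149757 = -181 + 149757/1291 = -83914/1291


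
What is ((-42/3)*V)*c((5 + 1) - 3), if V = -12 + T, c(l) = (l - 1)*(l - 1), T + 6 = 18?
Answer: 0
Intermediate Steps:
T = 12 (T = -6 + 18 = 12)
c(l) = (-1 + l)² (c(l) = (-1 + l)*(-1 + l) = (-1 + l)²)
V = 0 (V = -12 + 12 = 0)
((-42/3)*V)*c((5 + 1) - 3) = (-42/3*0)*(-1 + ((5 + 1) - 3))² = (-42*⅓*0)*(-1 + (6 - 3))² = (-14*0)*(-1 + 3)² = 0*2² = 0*4 = 0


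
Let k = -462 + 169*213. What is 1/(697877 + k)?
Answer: 1/733412 ≈ 1.3635e-6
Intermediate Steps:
k = 35535 (k = -462 + 35997 = 35535)
1/(697877 + k) = 1/(697877 + 35535) = 1/733412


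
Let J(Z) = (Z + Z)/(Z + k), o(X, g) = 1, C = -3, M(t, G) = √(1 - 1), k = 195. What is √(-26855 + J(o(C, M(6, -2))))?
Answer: 3*I*√584842/14 ≈ 163.88*I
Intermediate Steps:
M(t, G) = 0 (M(t, G) = √0 = 0)
J(Z) = 2*Z/(195 + Z) (J(Z) = (Z + Z)/(Z + 195) = (2*Z)/(195 + Z) = 2*Z/(195 + Z))
√(-26855 + J(o(C, M(6, -2)))) = √(-26855 + 2*1/(195 + 1)) = √(-26855 + 2*1/196) = √(-26855 + 2*1*(1/196)) = √(-26855 + 1/98) = √(-2631789/98) = 3*I*√584842/14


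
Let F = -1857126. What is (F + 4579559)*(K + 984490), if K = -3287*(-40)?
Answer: 3038153555010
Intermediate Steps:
K = 131480
(F + 4579559)*(K + 984490) = (-1857126 + 4579559)*(131480 + 984490) = 2722433*1115970 = 3038153555010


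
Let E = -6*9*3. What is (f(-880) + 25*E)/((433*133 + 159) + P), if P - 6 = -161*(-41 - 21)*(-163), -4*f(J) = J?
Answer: 1915/784656 ≈ 0.0024406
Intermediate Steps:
f(J) = -J/4
E = -162 (E = -54*3 = -162)
P = -1627060 (P = 6 - 161*(-41 - 21)*(-163) = 6 - 161*(-62)*(-163) = 6 + 9982*(-163) = 6 - 1627066 = -1627060)
(f(-880) + 25*E)/((433*133 + 159) + P) = (-¼*(-880) + 25*(-162))/((433*133 + 159) - 1627060) = (220 - 4050)/((57589 + 159) - 1627060) = -3830/(57748 - 1627060) = -3830/(-1569312) = -3830*(-1/1569312) = 1915/784656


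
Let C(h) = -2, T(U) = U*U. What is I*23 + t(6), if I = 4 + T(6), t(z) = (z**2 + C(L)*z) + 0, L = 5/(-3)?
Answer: 944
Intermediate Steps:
T(U) = U**2
L = -5/3 (L = 5*(-1/3) = -5/3 ≈ -1.6667)
t(z) = z**2 - 2*z (t(z) = (z**2 - 2*z) + 0 = z**2 - 2*z)
I = 40 (I = 4 + 6**2 = 4 + 36 = 40)
I*23 + t(6) = 40*23 + 6*(-2 + 6) = 920 + 6*4 = 920 + 24 = 944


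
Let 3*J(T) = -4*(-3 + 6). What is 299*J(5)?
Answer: -1196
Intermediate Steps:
J(T) = -4 (J(T) = (-4*(-3 + 6))/3 = (-4*3)/3 = (⅓)*(-12) = -4)
299*J(5) = 299*(-4) = -1196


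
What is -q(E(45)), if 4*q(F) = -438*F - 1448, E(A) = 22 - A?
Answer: -4313/2 ≈ -2156.5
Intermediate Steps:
q(F) = -362 - 219*F/2 (q(F) = (-438*F - 1448)/4 = (-1448 - 438*F)/4 = -362 - 219*F/2)
-q(E(45)) = -(-362 - 219*(22 - 1*45)/2) = -(-362 - 219*(22 - 45)/2) = -(-362 - 219/2*(-23)) = -(-362 + 5037/2) = -1*4313/2 = -4313/2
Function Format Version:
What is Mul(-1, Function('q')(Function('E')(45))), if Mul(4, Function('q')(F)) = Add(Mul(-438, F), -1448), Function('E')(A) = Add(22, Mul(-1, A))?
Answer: Rational(-4313, 2) ≈ -2156.5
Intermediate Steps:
Function('q')(F) = Add(-362, Mul(Rational(-219, 2), F)) (Function('q')(F) = Mul(Rational(1, 4), Add(Mul(-438, F), -1448)) = Mul(Rational(1, 4), Add(-1448, Mul(-438, F))) = Add(-362, Mul(Rational(-219, 2), F)))
Mul(-1, Function('q')(Function('E')(45))) = Mul(-1, Add(-362, Mul(Rational(-219, 2), Add(22, Mul(-1, 45))))) = Mul(-1, Add(-362, Mul(Rational(-219, 2), Add(22, -45)))) = Mul(-1, Add(-362, Mul(Rational(-219, 2), -23))) = Mul(-1, Add(-362, Rational(5037, 2))) = Mul(-1, Rational(4313, 2)) = Rational(-4313, 2)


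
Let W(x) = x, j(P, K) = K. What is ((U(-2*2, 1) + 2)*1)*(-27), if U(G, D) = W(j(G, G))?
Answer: 54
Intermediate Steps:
U(G, D) = G
((U(-2*2, 1) + 2)*1)*(-27) = ((-2*2 + 2)*1)*(-27) = ((-4 + 2)*1)*(-27) = -2*1*(-27) = -2*(-27) = 54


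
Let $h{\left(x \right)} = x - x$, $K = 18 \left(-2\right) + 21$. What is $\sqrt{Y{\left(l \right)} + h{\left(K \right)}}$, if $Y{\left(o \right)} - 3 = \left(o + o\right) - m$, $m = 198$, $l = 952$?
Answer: $\sqrt{1709} \approx 41.34$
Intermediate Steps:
$Y{\left(o \right)} = -195 + 2 o$ ($Y{\left(o \right)} = 3 + \left(\left(o + o\right) - 198\right) = 3 + \left(2 o - 198\right) = 3 + \left(-198 + 2 o\right) = -195 + 2 o$)
$K = -15$ ($K = -36 + 21 = -15$)
$h{\left(x \right)} = 0$
$\sqrt{Y{\left(l \right)} + h{\left(K \right)}} = \sqrt{\left(-195 + 2 \cdot 952\right) + 0} = \sqrt{\left(-195 + 1904\right) + 0} = \sqrt{1709 + 0} = \sqrt{1709}$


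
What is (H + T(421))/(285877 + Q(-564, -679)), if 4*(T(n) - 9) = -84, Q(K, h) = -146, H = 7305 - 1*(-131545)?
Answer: 138838/285731 ≈ 0.48590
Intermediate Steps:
H = 138850 (H = 7305 + 131545 = 138850)
T(n) = -12 (T(n) = 9 + (¼)*(-84) = 9 - 21 = -12)
(H + T(421))/(285877 + Q(-564, -679)) = (138850 - 12)/(285877 - 146) = 138838/285731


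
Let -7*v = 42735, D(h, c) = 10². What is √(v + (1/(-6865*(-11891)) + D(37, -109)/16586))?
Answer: 2*I*√699465696004578960312077585/676971812495 ≈ 78.135*I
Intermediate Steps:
D(h, c) = 100
v = -6105 (v = -⅐*42735 = -6105)
√(v + (1/(-6865*(-11891)) + D(37, -109)/16586)) = √(-6105 + (1/(-6865*(-11891)) + 100/16586)) = √(-6105 + (-1/6865*(-1/11891) + 100*(1/16586))) = √(-6105 + (1/81631715 + 50/8293)) = √(-6105 + 4081594043/676971812495) = √(-4132908833687932/676971812495) = 2*I*√699465696004578960312077585/676971812495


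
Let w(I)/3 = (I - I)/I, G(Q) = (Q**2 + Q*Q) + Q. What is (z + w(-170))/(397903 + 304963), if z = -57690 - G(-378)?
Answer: -171540/351433 ≈ -0.48812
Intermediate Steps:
G(Q) = Q + 2*Q**2 (G(Q) = (Q**2 + Q**2) + Q = 2*Q**2 + Q = Q + 2*Q**2)
z = -343080 (z = -57690 - (-378)*(1 + 2*(-378)) = -57690 - (-378)*(1 - 756) = -57690 - (-378)*(-755) = -57690 - 1*285390 = -57690 - 285390 = -343080)
w(I) = 0 (w(I) = 3*((I - I)/I) = 3*(0/I) = 3*0 = 0)
(z + w(-170))/(397903 + 304963) = (-343080 + 0)/(397903 + 304963) = -343080/702866 = -343080*1/702866 = -171540/351433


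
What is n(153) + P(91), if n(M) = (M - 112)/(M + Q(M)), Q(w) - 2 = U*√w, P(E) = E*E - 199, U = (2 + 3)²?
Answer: 115732969/14320 + 123*√17/2864 ≈ 8082.1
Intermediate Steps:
U = 25 (U = 5² = 25)
P(E) = -199 + E² (P(E) = E² - 199 = -199 + E²)
Q(w) = 2 + 25*√w
n(M) = (-112 + M)/(2 + M + 25*√M) (n(M) = (M - 112)/(M + (2 + 25*√M)) = (-112 + M)/(2 + M + 25*√M))
n(153) + P(91) = (-112 + 153)/(2 + 153 + 25*√153) + (-199 + 91²) = 41/(2 + 153 + 25*(3*√17)) + (-199 + 8281) = 41/(2 + 153 + 75*√17) + 8082 = 41/(155 + 75*√17) + 8082 = 8082 + 41/(155 + 75*√17)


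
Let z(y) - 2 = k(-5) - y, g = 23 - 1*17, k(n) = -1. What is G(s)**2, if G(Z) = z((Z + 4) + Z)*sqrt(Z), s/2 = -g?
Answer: -5292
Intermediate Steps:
g = 6 (g = 23 - 17 = 6)
s = -12 (s = 2*(-1*6) = 2*(-6) = -12)
z(y) = 1 - y (z(y) = 2 + (-1 - y) = 1 - y)
G(Z) = sqrt(Z)*(-3 - 2*Z) (G(Z) = (1 - ((Z + 4) + Z))*sqrt(Z) = (1 - ((4 + Z) + Z))*sqrt(Z) = (1 - (4 + 2*Z))*sqrt(Z) = (1 + (-4 - 2*Z))*sqrt(Z) = (-3 - 2*Z)*sqrt(Z) = sqrt(Z)*(-3 - 2*Z))
G(s)**2 = (sqrt(-12)*(-3 - 2*(-12)))**2 = ((2*I*sqrt(3))*(-3 + 24))**2 = ((2*I*sqrt(3))*21)**2 = (42*I*sqrt(3))**2 = -5292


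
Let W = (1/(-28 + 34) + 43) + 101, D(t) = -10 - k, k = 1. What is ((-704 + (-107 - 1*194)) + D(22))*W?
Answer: -439420/3 ≈ -1.4647e+5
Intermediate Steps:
D(t) = -11 (D(t) = -10 - 1*1 = -10 - 1 = -11)
W = 865/6 (W = (1/6 + 43) + 101 = (⅙ + 43) + 101 = 259/6 + 101 = 865/6 ≈ 144.17)
((-704 + (-107 - 1*194)) + D(22))*W = ((-704 + (-107 - 1*194)) - 11)*(865/6) = ((-704 + (-107 - 194)) - 11)*(865/6) = ((-704 - 301) - 11)*(865/6) = (-1005 - 11)*(865/6) = -1016*865/6 = -439420/3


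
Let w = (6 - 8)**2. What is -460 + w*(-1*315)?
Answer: -1720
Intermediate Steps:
w = 4 (w = (-2)**2 = 4)
-460 + w*(-1*315) = -460 + 4*(-1*315) = -460 + 4*(-315) = -460 - 1260 = -1720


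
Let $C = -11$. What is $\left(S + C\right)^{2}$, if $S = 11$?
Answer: $0$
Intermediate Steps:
$\left(S + C\right)^{2} = \left(11 - 11\right)^{2} = 0^{2} = 0$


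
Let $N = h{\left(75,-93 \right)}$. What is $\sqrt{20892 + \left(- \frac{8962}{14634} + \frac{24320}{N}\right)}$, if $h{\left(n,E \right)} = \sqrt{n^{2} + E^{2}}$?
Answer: $\frac{\sqrt{78151489861243071 + 19120934252160 \sqrt{1586}}}{1934127} \approx 145.24$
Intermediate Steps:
$h{\left(n,E \right)} = \sqrt{E^{2} + n^{2}}$
$N = 3 \sqrt{1586}$ ($N = \sqrt{\left(-93\right)^{2} + 75^{2}} = \sqrt{8649 + 5625} = \sqrt{14274} = 3 \sqrt{1586} \approx 119.47$)
$\sqrt{20892 + \left(- \frac{8962}{14634} + \frac{24320}{N}\right)} = \sqrt{20892 + \left(- \frac{8962}{14634} + \frac{24320}{3 \sqrt{1586}}\right)} = \sqrt{20892 + \left(\left(-8962\right) \frac{1}{14634} + 24320 \frac{\sqrt{1586}}{4758}\right)} = \sqrt{20892 - \left(\frac{4481}{7317} - \frac{12160 \sqrt{1586}}{2379}\right)} = \sqrt{\frac{152862283}{7317} + \frac{12160 \sqrt{1586}}{2379}}$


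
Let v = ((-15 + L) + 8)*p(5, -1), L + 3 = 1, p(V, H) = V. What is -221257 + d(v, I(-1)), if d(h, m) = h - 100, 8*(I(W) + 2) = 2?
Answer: -221402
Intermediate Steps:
L = -2 (L = -3 + 1 = -2)
v = -45 (v = ((-15 - 2) + 8)*5 = (-17 + 8)*5 = -9*5 = -45)
I(W) = -7/4 (I(W) = -2 + (⅛)*2 = -2 + ¼ = -7/4)
d(h, m) = -100 + h
-221257 + d(v, I(-1)) = -221257 + (-100 - 45) = -221257 - 145 = -221402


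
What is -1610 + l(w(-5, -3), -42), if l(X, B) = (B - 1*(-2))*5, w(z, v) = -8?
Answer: -1810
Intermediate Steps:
l(X, B) = 10 + 5*B (l(X, B) = (B + 2)*5 = (2 + B)*5 = 10 + 5*B)
-1610 + l(w(-5, -3), -42) = -1610 + (10 + 5*(-42)) = -1610 + (10 - 210) = -1610 - 200 = -1810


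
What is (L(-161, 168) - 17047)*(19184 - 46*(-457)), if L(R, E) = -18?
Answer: -686115390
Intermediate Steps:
(L(-161, 168) - 17047)*(19184 - 46*(-457)) = (-18 - 17047)*(19184 - 46*(-457)) = -17065*(19184 + 21022) = -17065*40206 = -686115390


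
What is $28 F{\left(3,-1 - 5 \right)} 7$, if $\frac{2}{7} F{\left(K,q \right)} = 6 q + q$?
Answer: $-28812$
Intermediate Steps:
$F{\left(K,q \right)} = \frac{49 q}{2}$ ($F{\left(K,q \right)} = \frac{7 \left(6 q + q\right)}{2} = \frac{7 \cdot 7 q}{2} = \frac{49 q}{2}$)
$28 F{\left(3,-1 - 5 \right)} 7 = 28 \frac{49 \left(-1 - 5\right)}{2} \cdot 7 = 28 \cdot \frac{49}{2} \left(-6\right) 7 = 28 \left(-147\right) 7 = \left(-4116\right) 7 = -28812$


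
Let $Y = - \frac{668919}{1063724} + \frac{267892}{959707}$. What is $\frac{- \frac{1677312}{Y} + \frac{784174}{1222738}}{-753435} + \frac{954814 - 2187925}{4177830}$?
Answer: $- \frac{305089695884896085487414854413}{45801604608618072324768297750} \approx -6.6611$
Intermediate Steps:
$Y = - \frac{357003096925}{1020863368868}$ ($Y = \left(-668919\right) \frac{1}{1063724} + 267892 \cdot \frac{1}{959707} = - \frac{668919}{1063724} + \frac{267892}{959707} = - \frac{357003096925}{1020863368868} \approx -0.34971$)
$\frac{- \frac{1677312}{Y} + \frac{784174}{1222738}}{-753435} + \frac{954814 - 2187925}{4177830} = \frac{- \frac{1677312}{- \frac{357003096925}{1020863368868}} + \frac{784174}{1222738}}{-753435} + \frac{954814 - 2187925}{4177830} = \left(\left(-1677312\right) \left(- \frac{1020863368868}{357003096925}\right) + 784174 \cdot \frac{1}{1222738}\right) \left(- \frac{1}{753435}\right) + \left(954814 - 2187925\right) \frac{1}{4177830} = \left(\frac{1712306378962722816}{357003096925} + \frac{392087}{611369}\right) \left(- \frac{1}{753435}\right) - \frac{411037}{1392610} = \frac{1046851178576334149327579}{218260626363940325} \left(- \frac{1}{753435}\right) - \frac{411037}{1392610} = - \frac{1046851178576334149327579}{164445195024515378766375} - \frac{411037}{1392610} = - \frac{305089695884896085487414854413}{45801604608618072324768297750}$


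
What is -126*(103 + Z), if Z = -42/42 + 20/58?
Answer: -373968/29 ≈ -12895.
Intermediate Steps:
Z = -19/29 (Z = -42*1/42 + 20*(1/58) = -1 + 10/29 = -19/29 ≈ -0.65517)
-126*(103 + Z) = -126*(103 - 19/29) = -126*2968/29 = -373968/29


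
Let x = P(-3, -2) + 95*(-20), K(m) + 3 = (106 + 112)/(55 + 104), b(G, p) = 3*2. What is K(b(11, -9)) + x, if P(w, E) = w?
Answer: -302836/159 ≈ -1904.6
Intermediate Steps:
b(G, p) = 6
K(m) = -259/159 (K(m) = -3 + (106 + 112)/(55 + 104) = -3 + 218/159 = -259/159)
x = -1903 (x = -3 + 95*(-20) = -3 - 1900 = -1903)
K(b(11, -9)) + x = -259/159 - 1903 = -302836/159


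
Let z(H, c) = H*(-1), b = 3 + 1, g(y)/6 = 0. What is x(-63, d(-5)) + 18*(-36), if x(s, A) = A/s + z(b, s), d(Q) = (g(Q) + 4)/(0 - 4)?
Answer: -41075/63 ≈ -651.98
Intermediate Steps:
g(y) = 0 (g(y) = 6*0 = 0)
b = 4
d(Q) = -1 (d(Q) = (0 + 4)/(0 - 4) = 4/(-4) = 4*(-¼) = -1)
z(H, c) = -H
x(s, A) = -4 + A/s (x(s, A) = A/s - 1*4 = A/s - 4 = -4 + A/s)
x(-63, d(-5)) + 18*(-36) = (-4 - 1/(-63)) + 18*(-36) = (-4 - 1*(-1/63)) - 648 = (-4 + 1/63) - 648 = -251/63 - 648 = -41075/63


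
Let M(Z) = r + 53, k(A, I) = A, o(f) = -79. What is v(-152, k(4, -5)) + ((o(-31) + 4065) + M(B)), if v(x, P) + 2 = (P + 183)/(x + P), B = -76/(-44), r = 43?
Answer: 603653/148 ≈ 4078.7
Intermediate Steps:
B = 19/11 (B = -76*(-1/44) = 19/11 ≈ 1.7273)
v(x, P) = -2 + (183 + P)/(P + x) (v(x, P) = -2 + (P + 183)/(x + P) = -2 + (183 + P)/(P + x))
M(Z) = 96 (M(Z) = 43 + 53 = 96)
v(-152, k(4, -5)) + ((o(-31) + 4065) + M(B)) = (183 - 1*4 - 2*(-152))/(4 - 152) + ((-79 + 4065) + 96) = (183 - 4 + 304)/(-148) + (3986 + 96) = -1/148*483 + 4082 = -483/148 + 4082 = 603653/148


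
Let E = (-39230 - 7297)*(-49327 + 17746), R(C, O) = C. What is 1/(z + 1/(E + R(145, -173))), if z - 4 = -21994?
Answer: -1469369332/32311431610679 ≈ -4.5475e-5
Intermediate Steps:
z = -21990 (z = 4 - 21994 = -21990)
E = 1469369187 (E = -46527*(-31581) = 1469369187)
1/(z + 1/(E + R(145, -173))) = 1/(-21990 + 1/(1469369187 + 145)) = 1/(-21990 + 1/1469369332) = 1/(-32311431610679/1469369332) = -1469369332/32311431610679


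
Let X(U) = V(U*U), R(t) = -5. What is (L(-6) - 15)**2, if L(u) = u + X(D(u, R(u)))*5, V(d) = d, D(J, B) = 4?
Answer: 3481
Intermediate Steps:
X(U) = U**2 (X(U) = U*U = U**2)
L(u) = 80 + u (L(u) = u + 4**2*5 = u + 16*5 = u + 80 = 80 + u)
(L(-6) - 15)**2 = ((80 - 6) - 15)**2 = (74 - 15)**2 = 59**2 = 3481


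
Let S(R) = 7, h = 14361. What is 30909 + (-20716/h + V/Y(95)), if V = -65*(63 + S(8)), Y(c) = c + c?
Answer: 8426870972/272859 ≈ 30884.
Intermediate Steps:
Y(c) = 2*c
V = -4550 (V = -65*(63 + 7) = -65*70 = -4550)
30909 + (-20716/h + V/Y(95)) = 30909 + (-20716/14361 - 4550/(2*95)) = 30909 + (-20716*1/14361 - 4550/190) = 30909 + (-20716/14361 - 4550*1/190) = 30909 + (-20716/14361 - 455/19) = 30909 - 6927859/272859 = 8426870972/272859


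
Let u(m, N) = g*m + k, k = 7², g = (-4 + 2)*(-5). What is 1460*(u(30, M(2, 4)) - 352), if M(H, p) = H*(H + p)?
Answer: -4380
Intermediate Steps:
g = 10 (g = -2*(-5) = 10)
k = 49
u(m, N) = 49 + 10*m (u(m, N) = 10*m + 49 = 49 + 10*m)
1460*(u(30, M(2, 4)) - 352) = 1460*((49 + 10*30) - 352) = 1460*((49 + 300) - 352) = 1460*(349 - 352) = 1460*(-3) = -4380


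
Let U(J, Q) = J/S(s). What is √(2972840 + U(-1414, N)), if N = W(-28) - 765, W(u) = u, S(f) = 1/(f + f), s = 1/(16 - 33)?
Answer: 2*√214799709/17 ≈ 1724.2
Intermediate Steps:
s = -1/17 (s = 1/(-17) = -1/17 ≈ -0.058824)
S(f) = 1/(2*f)
N = -793 (N = -28 - 765 = -793)
U(J, Q) = -2*J/17 (U(J, Q) = J/((1/(2*(-1/17)))) = J/(((½)*(-17))) = J/(-17/2) = J*(-2/17) = -2*J/17)
√(2972840 + U(-1414, N)) = √(2972840 - 2/17*(-1414)) = √(2972840 + 2828/17) = √(50541108/17) = 2*√214799709/17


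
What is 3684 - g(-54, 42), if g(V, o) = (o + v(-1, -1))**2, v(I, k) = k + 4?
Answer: 1659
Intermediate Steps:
v(I, k) = 4 + k
g(V, o) = (3 + o)**2 (g(V, o) = (o + (4 - 1))**2 = (o + 3)**2 = (3 + o)**2)
3684 - g(-54, 42) = 3684 - (3 + 42)**2 = 3684 - 1*45**2 = 3684 - 1*2025 = 3684 - 2025 = 1659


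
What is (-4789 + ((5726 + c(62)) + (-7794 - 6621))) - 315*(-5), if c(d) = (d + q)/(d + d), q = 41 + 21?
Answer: -11902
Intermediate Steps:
q = 62
c(d) = (62 + d)/(2*d) (c(d) = (d + 62)/(d + d) = (62 + d)/((2*d)) = (62 + d)*(1/(2*d)) = (62 + d)/(2*d))
(-4789 + ((5726 + c(62)) + (-7794 - 6621))) - 315*(-5) = (-4789 + ((5726 + (½)*(62 + 62)/62) + (-7794 - 6621))) - 315*(-5) = (-4789 + ((5726 + (½)*(1/62)*124) - 14415)) + 1575 = (-4789 + ((5726 + 1) - 14415)) + 1575 = (-4789 + (5727 - 14415)) + 1575 = (-4789 - 8688) + 1575 = -13477 + 1575 = -11902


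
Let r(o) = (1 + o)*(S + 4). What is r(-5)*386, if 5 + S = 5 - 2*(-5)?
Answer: -21616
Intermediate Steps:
S = 10 (S = -5 + (5 - 2*(-5)) = -5 + (5 + 10) = -5 + 15 = 10)
r(o) = 14 + 14*o (r(o) = (1 + o)*(10 + 4) = (1 + o)*14 = 14 + 14*o)
r(-5)*386 = (14 + 14*(-5))*386 = (14 - 70)*386 = -56*386 = -21616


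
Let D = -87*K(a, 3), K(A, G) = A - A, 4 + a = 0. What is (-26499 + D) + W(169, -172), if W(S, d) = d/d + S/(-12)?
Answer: -318145/12 ≈ -26512.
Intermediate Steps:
a = -4 (a = -4 + 0 = -4)
W(S, d) = 1 - S/12 (W(S, d) = 1 + S*(-1/12) = 1 - S/12)
K(A, G) = 0
D = 0 (D = -87*0 = 0)
(-26499 + D) + W(169, -172) = (-26499 + 0) + (1 - 1/12*169) = -26499 + (1 - 169/12) = -26499 - 157/12 = -318145/12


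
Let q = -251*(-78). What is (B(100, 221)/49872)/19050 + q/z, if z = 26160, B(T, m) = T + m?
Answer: 25833770003/34518904800 ≈ 0.74839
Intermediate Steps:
q = 19578
(B(100, 221)/49872)/19050 + q/z = ((100 + 221)/49872)/19050 + 19578/26160 = (321*(1/49872))*(1/19050) + 19578*(1/26160) = (107/16624)*(1/19050) + 3263/4360 = 107/316687200 + 3263/4360 = 25833770003/34518904800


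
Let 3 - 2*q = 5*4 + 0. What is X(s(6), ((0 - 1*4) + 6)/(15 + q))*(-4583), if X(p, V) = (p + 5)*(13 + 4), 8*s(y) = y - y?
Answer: -389555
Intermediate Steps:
s(y) = 0 (s(y) = (y - y)/8 = (⅛)*0 = 0)
q = -17/2 (q = 3/2 - (5*4 + 0)/2 = 3/2 - (20 + 0)/2 = 3/2 - ½*20 = 3/2 - 10 = -17/2 ≈ -8.5000)
X(p, V) = 85 + 17*p (X(p, V) = (5 + p)*17 = 85 + 17*p)
X(s(6), ((0 - 1*4) + 6)/(15 + q))*(-4583) = (85 + 17*0)*(-4583) = (85 + 0)*(-4583) = 85*(-4583) = -389555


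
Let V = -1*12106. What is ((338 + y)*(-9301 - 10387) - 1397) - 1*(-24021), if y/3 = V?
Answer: 708396864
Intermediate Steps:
V = -12106
y = -36318 (y = 3*(-12106) = -36318)
((338 + y)*(-9301 - 10387) - 1397) - 1*(-24021) = ((338 - 36318)*(-9301 - 10387) - 1397) - 1*(-24021) = (-35980*(-19688) - 1397) + 24021 = (708374240 - 1397) + 24021 = 708372843 + 24021 = 708396864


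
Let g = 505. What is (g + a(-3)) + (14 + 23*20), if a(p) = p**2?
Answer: 988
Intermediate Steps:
(g + a(-3)) + (14 + 23*20) = (505 + (-3)**2) + (14 + 23*20) = (505 + 9) + (14 + 460) = 514 + 474 = 988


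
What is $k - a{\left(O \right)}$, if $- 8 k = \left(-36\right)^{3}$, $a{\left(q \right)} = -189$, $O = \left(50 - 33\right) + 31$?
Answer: $6021$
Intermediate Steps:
$O = 48$ ($O = 17 + 31 = 48$)
$k = 5832$ ($k = - \frac{\left(-36\right)^{3}}{8} = \left(- \frac{1}{8}\right) \left(-46656\right) = 5832$)
$k - a{\left(O \right)} = 5832 - -189 = 5832 + 189 = 6021$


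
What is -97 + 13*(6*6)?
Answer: 371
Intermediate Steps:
-97 + 13*(6*6) = -97 + 13*36 = -97 + 468 = 371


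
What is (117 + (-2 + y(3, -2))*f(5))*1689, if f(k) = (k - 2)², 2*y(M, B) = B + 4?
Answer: 182412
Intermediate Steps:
y(M, B) = 2 + B/2 (y(M, B) = (B + 4)/2 = (4 + B)/2 = 2 + B/2)
f(k) = (-2 + k)²
(117 + (-2 + y(3, -2))*f(5))*1689 = (117 + (-2 + (2 + (½)*(-2)))*(-2 + 5)²)*1689 = (117 + (-2 + (2 - 1))*3²)*1689 = (117 + (-2 + 1)*9)*1689 = (117 - 1*9)*1689 = (117 - 9)*1689 = 108*1689 = 182412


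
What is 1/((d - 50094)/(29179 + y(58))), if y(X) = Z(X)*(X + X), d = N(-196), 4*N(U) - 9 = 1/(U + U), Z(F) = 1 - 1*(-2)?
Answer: -46298336/78543865 ≈ -0.58946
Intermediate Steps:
Z(F) = 3 (Z(F) = 1 + 2 = 3)
N(U) = 9/4 + 1/(8*U) (N(U) = 9/4 + 1/(4*(U + U)) = 9/4 + 1/(4*((2*U))) = 9/4 + (1/(2*U))/4 = 9/4 + 1/(8*U))
d = 3527/1568 (d = (⅛)*(1 + 18*(-196))/(-196) = (⅛)*(-1/196)*(1 - 3528) = (⅛)*(-1/196)*(-3527) = 3527/1568 ≈ 2.2494)
y(X) = 6*X (y(X) = 3*(X + X) = 3*(2*X) = 6*X)
1/((d - 50094)/(29179 + y(58))) = 1/((3527/1568 - 50094)/(29179 + 6*58)) = 1/(-78543865/(1568*(29179 + 348))) = 1/(-78543865/1568/29527) = 1/(-78543865/1568*1/29527) = 1/(-78543865/46298336) = -46298336/78543865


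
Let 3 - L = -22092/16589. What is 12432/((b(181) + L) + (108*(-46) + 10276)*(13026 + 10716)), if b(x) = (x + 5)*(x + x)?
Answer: 68744816/697234964037 ≈ 9.8596e-5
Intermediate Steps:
L = 71859/16589 (L = 3 - (-22092)/16589 = 3 - 1*(-22092/16589) = 3 + 22092/16589 = 71859/16589 ≈ 4.3317)
b(x) = 2*x*(5 + x) (b(x) = (5 + x)*(2*x) = 2*x*(5 + x))
12432/((b(181) + L) + (108*(-46) + 10276)*(13026 + 10716)) = 12432/((2*181*(5 + 181) + 71859/16589) + (108*(-46) + 10276)*(13026 + 10716)) = 12432/((2*181*186 + 71859/16589) + (-4968 + 10276)*23742) = 12432/((67332 + 71859/16589) + 5308*23742) = 12432/(1117042407/16589 + 126022536) = 12432/(2091704892111/16589) = 12432*(16589/2091704892111) = 68744816/697234964037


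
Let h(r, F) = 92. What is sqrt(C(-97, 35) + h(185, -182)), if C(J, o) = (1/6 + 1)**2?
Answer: sqrt(3361)/6 ≈ 9.6624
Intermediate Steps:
C(J, o) = 49/36 (C(J, o) = (1/6 + 1)**2 = (7/6)**2 = 49/36)
sqrt(C(-97, 35) + h(185, -182)) = sqrt(49/36 + 92) = sqrt(3361/36) = sqrt(3361)/6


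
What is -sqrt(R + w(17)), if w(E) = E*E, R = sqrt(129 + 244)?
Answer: -sqrt(289 + sqrt(373)) ≈ -17.559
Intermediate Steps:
R = sqrt(373) ≈ 19.313
w(E) = E**2
-sqrt(R + w(17)) = -sqrt(sqrt(373) + 17**2) = -sqrt(sqrt(373) + 289) = -sqrt(289 + sqrt(373))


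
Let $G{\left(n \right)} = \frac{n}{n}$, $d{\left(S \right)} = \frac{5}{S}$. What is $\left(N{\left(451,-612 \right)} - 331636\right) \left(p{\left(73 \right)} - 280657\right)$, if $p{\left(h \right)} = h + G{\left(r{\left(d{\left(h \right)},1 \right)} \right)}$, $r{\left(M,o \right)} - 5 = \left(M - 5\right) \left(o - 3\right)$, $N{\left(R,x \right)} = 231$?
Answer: $92986609115$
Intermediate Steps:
$r{\left(M,o \right)} = 5 + \left(-5 + M\right) \left(-3 + o\right)$ ($r{\left(M,o \right)} = 5 + \left(M - 5\right) \left(o - 3\right) = 5 + \left(-5 + M\right) \left(-3 + o\right)$)
$G{\left(n \right)} = 1$
$p{\left(h \right)} = 1 + h$ ($p{\left(h \right)} = h + 1 = 1 + h$)
$\left(N{\left(451,-612 \right)} - 331636\right) \left(p{\left(73 \right)} - 280657\right) = \left(231 - 331636\right) \left(\left(1 + 73\right) - 280657\right) = - 331405 \left(74 - 280657\right) = \left(-331405\right) \left(-280583\right) = 92986609115$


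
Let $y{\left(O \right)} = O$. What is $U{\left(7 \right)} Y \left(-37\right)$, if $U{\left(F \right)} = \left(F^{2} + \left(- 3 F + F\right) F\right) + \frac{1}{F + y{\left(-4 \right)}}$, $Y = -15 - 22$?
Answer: $- \frac{199874}{3} \approx -66625.0$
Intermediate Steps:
$Y = -37$
$U{\left(F \right)} = \frac{1}{-4 + F} - F^{2}$ ($U{\left(F \right)} = \left(F^{2} + \left(- 3 F + F\right) F\right) + \frac{1}{F - 4} = \left(F^{2} + - 2 F F\right) + \frac{1}{-4 + F} = \left(F^{2} - 2 F^{2}\right) + \frac{1}{-4 + F} = - F^{2} + \frac{1}{-4 + F} = \frac{1}{-4 + F} - F^{2}$)
$U{\left(7 \right)} Y \left(-37\right) = \frac{1 - 7^{3} + 4 \cdot 7^{2}}{-4 + 7} \left(-37\right) \left(-37\right) = \frac{1 - 343 + 4 \cdot 49}{3} \left(-37\right) \left(-37\right) = \frac{1 - 343 + 196}{3} \left(-37\right) \left(-37\right) = \frac{1}{3} \left(-146\right) \left(-37\right) \left(-37\right) = \left(- \frac{146}{3}\right) \left(-37\right) \left(-37\right) = \frac{5402}{3} \left(-37\right) = - \frac{199874}{3}$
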